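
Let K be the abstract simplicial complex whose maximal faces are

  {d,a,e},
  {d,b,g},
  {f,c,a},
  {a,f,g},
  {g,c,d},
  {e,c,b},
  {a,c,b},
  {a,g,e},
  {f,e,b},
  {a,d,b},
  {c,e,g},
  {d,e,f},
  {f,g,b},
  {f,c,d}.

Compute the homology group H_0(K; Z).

We work with the vertex ordering a < b < c < d < e < f < g. The simplices of K, each written with vertices in increasing order, are:

  0-simplices (7): a, b, c, d, e, f, g
  1-simplices (21): ab, ac, ad, ae, af, ag, bc, bd, be, bf, bg, cd, ce, cf, cg, de, df, dg, ef, eg, fg
  2-simplices (14): abc, abd, acf, ade, aeg, afg, bce, bdg, bef, bfg, cdf, cdg, ceg, def

so the chain groups are C_0 ≅ Z^7, C_1 ≅ Z^21, C_2 ≅ Z^14.

∂_1: C_1 → C_0 maps an edge to its endpoints' difference, ∂[p,q] = q − p.
The 7×21 boundary matrix has rank 6 and Smith normal form diag(1,1,1,1,1,1).

∂_2: C_2 → C_1 acts by ∂[p,q,r] = [q,r] − [p,r] + [p,q]. For instance
  ∂cdg = dg − cg + cd,
  ∂bfg = fg − bg + bf.
This gives a 21×14 integer matrix of rank 13; reducing to Smith normal form yields diagonal entries (1,1,1,1,1,1,1,1,1,1,1,1,1).

Reading off H_k = ker ∂_k / im ∂_{k+1}:

  H_0: rank C_0 − rank ∂_1 = 7 − 6 = 1, and the invariant factors of ∂_1 are all 1, so H_0 = Z.

H_0 ≅ Z.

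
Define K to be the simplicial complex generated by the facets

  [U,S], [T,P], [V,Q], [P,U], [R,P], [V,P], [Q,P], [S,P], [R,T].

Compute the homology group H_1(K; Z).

Fix the vertex order P < Q < R < S < T < U < V and write every simplex with vertices in increasing order. Then dim K = 1 and the simplices of K are:

  0-simplices (7): P, Q, R, S, T, U, V
  1-simplices (9): PQ, PR, PS, PT, PU, PV, QV, RT, SU

giving chain groups C_0 ≅ Z^7, C_1 ≅ Z^9.

The boundary map ∂_1: C_1 → C_0 sends each edge [p,q] (with p < q) to q − p. For instance
  ∂PT = T − P.
The resulting 7×9 matrix has rank 6, and its Smith normal form has invariant factors (1,1,1,1,1,1).

Reading off H_k = ker ∂_k / im ∂_{k+1}:

  H_1: rank ker ∂_1 − rank ∂_2 = (9 − 6) − 0 = 3, and there is no ∂_2, so H_1 ≅ Z^3.

H_1 = Z^3.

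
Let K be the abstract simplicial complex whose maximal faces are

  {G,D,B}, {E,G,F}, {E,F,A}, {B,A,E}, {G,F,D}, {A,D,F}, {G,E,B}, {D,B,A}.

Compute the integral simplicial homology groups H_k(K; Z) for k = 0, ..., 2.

H_0 = Z,  H_1 = 0,  H_2 = Z.

Order the vertices as A < B < D < E < F < G. Listing each simplex with vertices in this order, K has dimension 2 with simplices:

  0-simplices (6): A, B, D, E, F, G
  1-simplices (12): AB, AD, AE, AF, BD, BE, BG, DF, DG, EF, EG, FG
  2-simplices (8): ABD, ABE, ADF, AEF, BDG, BEG, DFG, EFG

giving chain groups C_0 ≅ Z^6, C_1 ≅ Z^12, C_2 ≅ Z^8.

∂_1: C_1 → C_0 sends each edge [p,q] (with p < q) to q − p. For instance
  ∂AB = B − A.
The resulting 6×12 matrix has rank 5, and its Smith normal form has invariant factors (1,1,1,1,1).

Boundary ∂_2: C_2 → C_1 sends each 2-simplex [p,q,r] to [q,r] − [p,r] + [p,q]. For instance
  ∂ABE = BE − AE + AB,
  ∂ADF = DF − AF + AD.
The 12×8 boundary matrix has rank 7 and Smith normal form diag(1,1,1,1,1,1,1).

Now H_k = ker ∂_k / im ∂_{k+1}, so:

  H_0: rank C_0 − rank ∂_1 = 6 − 5 = 1, and the invariant factors of ∂_1 are all 1, so H_0 = Z.
  H_1: rank ker ∂_1 − rank ∂_2 = (12 − 5) − 7 = 0, and the invariant factors of ∂_2 are all 1, so H_1 = 0.
  H_2: rank ker ∂_2 − rank ∂_3 = (8 − 7) − 0 = 1, and there is no ∂_3, so H_2 = Z.

As a check, the Euler characteristic is 6 − 12 + 8 = 2, which agrees with 1 − 0 + 1 = 2.
(K is a triangulation of the 2-sphere S^2.)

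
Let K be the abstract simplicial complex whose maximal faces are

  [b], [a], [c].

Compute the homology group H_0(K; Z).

H_0 ≅ Z^3.

Take the total order a < b < c on the vertex set. Then K (dimension 0) consists of the simplices:

  0-simplices (3): a, b, c

so the chain groups are C_0 ≅ Z^3.

From H_k ≅ ker(∂_k) / im(∂_{k+1}) we obtain:

  H_0: rank C_0 − rank ∂_1 = 3 − 0 = 3, and there is no ∂_1, so H_0 ≅ Z^3.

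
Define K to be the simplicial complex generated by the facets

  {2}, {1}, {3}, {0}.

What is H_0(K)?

H_0 = Z^4.

Take the total order 0 < 1 < 2 < 3 on the vertex set. Then K (dimension 0) consists of the simplices:

  0-simplices (4): [0], [1], [2], [3]

Hence C_0 ≅ Z^4.

Reading off H_k = ker ∂_k / im ∂_{k+1}:

  H_0: rank C_0 − rank ∂_1 = 4 − 0 = 4, and there is no ∂_1, so H_0 ≅ Z^4.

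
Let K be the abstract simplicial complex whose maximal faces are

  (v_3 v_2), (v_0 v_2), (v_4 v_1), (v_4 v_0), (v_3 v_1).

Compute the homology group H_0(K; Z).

We work with the vertex ordering v_0 < v_1 < v_2 < v_3 < v_4. The simplices of K, each written with vertices in increasing order, are:

  0-simplices (5): [v_0], [v_1], [v_2], [v_3], [v_4]
  1-simplices (5): [v_0,v_2], [v_0,v_4], [v_1,v_3], [v_1,v_4], [v_2,v_3]

Hence C_0 ≅ Z^5, C_1 ≅ Z^5.

∂_1: C_1 → C_0 sends each edge [p,q] (with p < q) to q − p. For instance
  ∂[v_1,v_4] = [v_4] − [v_1].
As a 5×5 matrix over Z this has rank 4, with invariant factors (1,1,1,1).

Reading off H_k = ker ∂_k / im ∂_{k+1}:

  H_0: rank C_0 − rank ∂_1 = 5 − 4 = 1, and the invariant factors of ∂_1 are all 1, so H_0 = Z.

(K is a triangulation of the circle S^1.)

H_0 ≅ Z.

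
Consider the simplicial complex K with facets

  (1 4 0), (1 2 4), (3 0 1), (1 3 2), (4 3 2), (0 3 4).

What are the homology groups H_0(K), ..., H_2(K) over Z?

H_0 = Z,  H_1 = 0,  H_2 = Z.

Order the vertices as 0 < 1 < 2 < 3 < 4. Listing each simplex with vertices in this order, K has dimension 2 with simplices:

  0-simplices (5): [0], [1], [2], [3], [4]
  1-simplices (9): [0,1], [0,3], [0,4], [1,2], [1,3], [1,4], [2,3], [2,4], [3,4]
  2-simplices (6): [0,1,3], [0,1,4], [0,3,4], [1,2,3], [1,2,4], [2,3,4]

Hence C_0 ≅ Z^5, C_1 ≅ Z^9, C_2 ≅ Z^6.

∂_1: C_1 → C_0 is given by ∂[p,q] = [q] − [p]. For instance
  ∂[0,3] = [3] − [0].
This gives a 5×9 integer matrix of rank 4; reducing to Smith normal form yields diagonal entries (1,1,1,1).

Boundary ∂_2: C_2 → C_1 acts by ∂[p,q,r] = [q,r] − [p,r] + [p,q]. For instance
  ∂[0,1,4] = [1,4] − [0,4] + [0,1],
  ∂[1,2,4] = [2,4] − [1,4] + [1,2].
The resulting 9×6 matrix has rank 5, and its Smith normal form has invariant factors (1,1,1,1,1).

Computing H_k = (kernel of ∂_k) / (image of ∂_{k+1}):

  H_0: rank C_0 − rank ∂_1 = 5 − 4 = 1, and the invariant factors of ∂_1 are all 1, so H_0 ≅ Z.
  H_1: rank ker ∂_1 − rank ∂_2 = (9 − 4) − 5 = 0, and the invariant factors of ∂_2 are all 1, so H_1 ≅ 0.
  H_2: rank ker ∂_2 − rank ∂_3 = (6 − 5) − 0 = 1, and there is no ∂_3, so H_2 ≅ Z.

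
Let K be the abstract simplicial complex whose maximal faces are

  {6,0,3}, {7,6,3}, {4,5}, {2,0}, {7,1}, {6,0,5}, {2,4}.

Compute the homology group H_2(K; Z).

Take the total order 0 < 1 < 2 < 3 < 4 < 5 < 6 < 7 on the vertex set. Then K (dimension 2) consists of the simplices:

  0-simplices (8): [0], [1], [2], [3], [4], [5], [6], [7]
  1-simplices (11): [0,2], [0,3], [0,5], [0,6], [1,7], [2,4], [3,6], [3,7], [4,5], [5,6], [6,7]
  2-simplices (3): [0,3,6], [0,5,6], [3,6,7]

Hence C_0 ≅ Z^8, C_1 ≅ Z^11, C_2 ≅ Z^3.

∂_1: C_1 → C_0 sends each edge [p,q] (with p < q) to q − p.
The resulting 8×11 matrix has rank 7, and its Smith normal form has invariant factors (1,1,1,1,1,1,1).

∂_2: C_2 → C_1 maps a triangle to the signed sum of its edges. For instance
  ∂[0,5,6] = [5,6] − [0,6] + [0,5],
  ∂[3,6,7] = [6,7] − [3,7] + [3,6].
This gives a 11×3 integer matrix of rank 3; reducing to Smith normal form yields diagonal entries (1,1,1).

From H_k ≅ ker(∂_k) / im(∂_{k+1}) we obtain:

  H_2: rank ker ∂_2 − rank ∂_3 = (3 − 3) − 0 = 0, and there is no ∂_3, so H_2 = 0.

H_2 = 0.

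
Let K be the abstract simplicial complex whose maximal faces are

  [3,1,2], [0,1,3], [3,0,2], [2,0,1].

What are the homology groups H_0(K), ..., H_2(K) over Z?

H_0 = Z,  H_1 = 0,  H_2 = Z.

K has 4 vertices, 6 edges, 4 triangles.
rank ∂_0 = 0, rank ∂_1 = 3 ⇒ b_0 = 4 − 0 − 3 = 1; all invariant factors of ∂_1 are 1 so no torsion. So H_0 = Z.
rank ∂_1 = 3, rank ∂_2 = 3 ⇒ b_1 = 6 − 3 − 3 = 0; all invariant factors of ∂_2 are 1 so no torsion. So H_1 = 0.
rank ∂_2 = 3, rank ∂_3 = 0 ⇒ b_2 = 4 − 3 − 0 = 1. So H_2 = Z.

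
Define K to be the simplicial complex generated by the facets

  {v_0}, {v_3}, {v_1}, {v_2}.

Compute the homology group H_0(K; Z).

H_0 = Z^4.

Order the vertices as v_0 < v_1 < v_2 < v_3. Listing each simplex with vertices in this order, K has dimension 0 with simplices:

  0-simplices (4): [v_0], [v_1], [v_2], [v_3]

Hence C_0 ≅ Z^4.

Computing H_k = (kernel of ∂_k) / (image of ∂_{k+1}):

  H_0: rank C_0 − rank ∂_1 = 4 − 0 = 4, and there is no ∂_1, so H_0 ≅ Z^4.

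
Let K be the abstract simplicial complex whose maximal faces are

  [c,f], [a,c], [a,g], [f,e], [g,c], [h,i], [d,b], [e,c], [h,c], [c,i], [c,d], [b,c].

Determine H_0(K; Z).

H_0 = Z.

Fix the vertex order a < b < c < d < e < f < g < h < i and write every simplex with vertices in increasing order. Then dim K = 1 and the simplices of K are:

  0-simplices (9): a, b, c, d, e, f, g, h, i
  1-simplices (12): ac, ag, bc, bd, cd, ce, cf, cg, ch, ci, ef, hi

Hence C_0 ≅ Z^9, C_1 ≅ Z^12.

∂_1: C_1 → C_0 sends each edge [p,q] (with p < q) to q − p. For instance
  ∂cg = g − c.
As a 9×12 matrix over Z this has rank 8, with invariant factors (1,1,1,1,1,1,1,1).

Now H_k = ker ∂_k / im ∂_{k+1}, so:

  H_0: rank C_0 − rank ∂_1 = 9 − 8 = 1, and the invariant factors of ∂_1 are all 1, so H_0 ≅ Z.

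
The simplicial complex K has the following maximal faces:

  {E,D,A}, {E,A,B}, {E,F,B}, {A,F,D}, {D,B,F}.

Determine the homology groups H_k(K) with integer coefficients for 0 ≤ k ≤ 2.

H_0 ≅ Z,  H_1 ≅ Z,  H_2 = 0.

Fix the vertex order A < B < D < E < F and write every simplex with vertices in increasing order. Then dim K = 2 and the simplices of K are:

  0-simplices (5): A, B, D, E, F
  1-simplices (10): AB, AD, AE, AF, BD, BE, BF, DE, DF, EF
  2-simplices (5): ABE, ADE, ADF, BDF, BEF

Hence C_0 ≅ Z^5, C_1 ≅ Z^10, C_2 ≅ Z^5.

The boundary map ∂_1: C_1 → C_0 maps an edge to its endpoints' difference, ∂[p,q] = q − p.
This gives a 5×10 integer matrix of rank 4; reducing to Smith normal form yields diagonal entries (1,1,1,1).

Boundary ∂_2: C_2 → C_1 sends each 2-simplex [p,q,r] to [q,r] − [p,r] + [p,q]. For instance
  ∂ADF = DF − AF + AD,
  ∂ABE = BE − AE + AB.
This gives a 10×5 integer matrix of rank 5; reducing to Smith normal form yields diagonal entries (1,1,1,1,1).

From H_k ≅ ker(∂_k) / im(∂_{k+1}) we obtain:

  H_0: rank C_0 − rank ∂_1 = 5 − 4 = 1, and the invariant factors of ∂_1 are all 1, so H_0 ≅ Z.
  H_1: rank ker ∂_1 − rank ∂_2 = (10 − 4) − 5 = 1, and the invariant factors of ∂_2 are all 1, so H_1 ≅ Z.
  H_2: rank ker ∂_2 − rank ∂_3 = (5 − 5) − 0 = 0, and there is no ∂_3, so H_2 ≅ 0.

As a check, the Euler characteristic is 5 − 10 + 5 = 0, which agrees with 1 − 1 + 0 = 0.
(K is a triangulation of the Möbius band.)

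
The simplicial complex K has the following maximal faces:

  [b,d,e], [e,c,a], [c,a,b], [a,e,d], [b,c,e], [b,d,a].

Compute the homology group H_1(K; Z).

H_1 ≅ 0.

Fix the vertex order a < b < c < d < e and write every simplex with vertices in increasing order. Then dim K = 2 and the simplices of K are:

  0-simplices (5): a, b, c, d, e
  1-simplices (9): ab, ac, ad, ae, bc, bd, be, ce, de
  2-simplices (6): abc, abd, ace, ade, bce, bde

Hence C_0 ≅ Z^5, C_1 ≅ Z^9, C_2 ≅ Z^6.

Boundary ∂_1: C_1 → C_0 is given by ∂[p,q] = [q] − [p].
The 5×9 boundary matrix has rank 4 and Smith normal form diag(1,1,1,1).

Boundary ∂_2: C_2 → C_1 maps a triangle to the signed sum of its edges. For instance
  ∂abd = bd − ad + ab,
  ∂abc = bc − ac + ab.
The 9×6 boundary matrix has rank 5 and Smith normal form diag(1,1,1,1,1).

Reading off H_k = ker ∂_k / im ∂_{k+1}:

  H_1: rank ker ∂_1 − rank ∂_2 = (9 − 4) − 5 = 0, and the invariant factors of ∂_2 are all 1, so H_1 = 0.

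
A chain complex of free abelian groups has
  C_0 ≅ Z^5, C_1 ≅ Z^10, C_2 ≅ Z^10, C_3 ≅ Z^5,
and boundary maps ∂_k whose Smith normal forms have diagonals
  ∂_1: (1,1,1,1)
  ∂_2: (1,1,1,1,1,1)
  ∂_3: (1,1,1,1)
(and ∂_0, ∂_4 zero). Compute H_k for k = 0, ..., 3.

H_0: b_0 = 5 − 0 − 4 = 1; torsion from ∂_1 factors > 1: none. So H_0 = Z.
H_1: b_1 = 10 − 4 − 6 = 0; torsion from ∂_2 factors > 1: none. So H_1 = 0.
H_2: b_2 = 10 − 6 − 4 = 0; torsion from ∂_3 factors > 1: none. So H_2 = 0.
H_3: b_3 = 5 − 4 − 0 = 1; torsion from ∂_4 factors > 1: none. So H_3 = Z.

H_0 = Z,  H_1 = 0,  H_2 = 0,  H_3 = Z.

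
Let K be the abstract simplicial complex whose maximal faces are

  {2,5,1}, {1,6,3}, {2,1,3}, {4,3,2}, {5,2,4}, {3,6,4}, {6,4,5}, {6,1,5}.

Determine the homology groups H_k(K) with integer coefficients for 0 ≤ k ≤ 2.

K has 6 vertices, 12 edges, 8 triangles.
rank ∂_0 = 0, rank ∂_1 = 5 ⇒ b_0 = 6 − 0 − 5 = 1; all invariant factors of ∂_1 are 1 so no torsion. So H_0 = Z.
rank ∂_1 = 5, rank ∂_2 = 7 ⇒ b_1 = 12 − 5 − 7 = 0; all invariant factors of ∂_2 are 1 so no torsion. So H_1 = 0.
rank ∂_2 = 7, rank ∂_3 = 0 ⇒ b_2 = 8 − 7 − 0 = 1. So H_2 = Z.

H_0 ≅ Z,  H_1 = 0,  H_2 ≅ Z.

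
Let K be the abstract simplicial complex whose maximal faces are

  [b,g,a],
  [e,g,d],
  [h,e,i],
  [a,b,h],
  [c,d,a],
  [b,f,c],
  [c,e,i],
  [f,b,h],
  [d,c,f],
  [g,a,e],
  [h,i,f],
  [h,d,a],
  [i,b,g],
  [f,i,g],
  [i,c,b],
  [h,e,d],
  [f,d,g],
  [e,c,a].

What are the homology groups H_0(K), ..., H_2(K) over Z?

H_0 = Z,  H_1 = Z ⊕ Z/2,  H_2 = 0.

Take the total order a < b < c < d < e < f < g < h < i on the vertex set. Then K (dimension 2) consists of the simplices:

  0-simplices (9): a, b, c, d, e, f, g, h, i
  1-simplices (27): ab, ac, ad, ae, ag, ah, bc, bf, bg, bh, bi, cd, ce, cf, ci, de, df, dg, dh, eg, eh, ei, fg, fh, fi, gi, hi
  2-simplices (18): abg, abh, acd, ace, adh, aeg, bcf, bci, bfh, bgi, cdf, cei, deg, deh, dfg, ehi, fgi, fhi

Hence C_0 ≅ Z^9, C_1 ≅ Z^27, C_2 ≅ Z^18.

∂_1: C_1 → C_0 maps an edge to its endpoints' difference, ∂[p,q] = q − p. For instance
  ∂bc = c − b.
As a 9×27 matrix over Z this has rank 8, with invariant factors (1,1,1,1,1,1,1,1).

The boundary map ∂_2: C_2 → C_1 acts by ∂[p,q,r] = [q,r] − [p,r] + [p,q]. For instance
  ∂bgi = gi − bi + bg,
  ∂adh = dh − ah + ad.
This gives a 27×18 integer matrix of rank 18; reducing to Smith normal form yields diagonal entries (1,1,1,1,1,1,1,1,1,1,1,1,1,1,1,1,1,2).

Now H_k = ker ∂_k / im ∂_{k+1}, so:

  H_0: rank C_0 − rank ∂_1 = 9 − 8 = 1, and the invariant factors of ∂_1 are all 1, so H_0 = Z.
  H_1: rank ker ∂_1 − rank ∂_2 = (27 − 8) − 18 = 1, and ∂_2 has invariant factor 2 > 1, so H_1 = Z ⊕ Z/2.
  H_2: rank ker ∂_2 − rank ∂_3 = (18 − 18) − 0 = 0, and there is no ∂_3, so H_2 = 0.

As a check, the Euler characteristic is 9 − 27 + 18 = 0, which agrees with 1 − 1 + 0 = 0.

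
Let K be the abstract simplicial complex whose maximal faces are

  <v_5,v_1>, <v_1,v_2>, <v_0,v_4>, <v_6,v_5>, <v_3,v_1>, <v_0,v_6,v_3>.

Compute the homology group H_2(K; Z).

Take the total order v_0 < v_1 < v_2 < v_3 < v_4 < v_5 < v_6 on the vertex set. Then K (dimension 2) consists of the simplices:

  0-simplices (7): [v_0], [v_1], [v_2], [v_3], [v_4], [v_5], [v_6]
  1-simplices (8): [v_0,v_3], [v_0,v_4], [v_0,v_6], [v_1,v_2], [v_1,v_3], [v_1,v_5], [v_3,v_6], [v_5,v_6]
  2-simplices (1): [v_0,v_3,v_6]

giving chain groups C_0 ≅ Z^7, C_1 ≅ Z^8, C_2 ≅ Z^1.

Boundary ∂_1: C_1 → C_0 maps an edge to its endpoints' difference, ∂[p,q] = q − p. For instance
  ∂[v_1,v_3] = [v_3] − [v_1].
The resulting 7×8 matrix has rank 6, and its Smith normal form has invariant factors (1,1,1,1,1,1).

∂_2: C_2 → C_1 sends each 2-simplex [p,q,r] to [q,r] − [p,r] + [p,q]. For instance
  ∂[v_0,v_3,v_6] = [v_3,v_6] − [v_0,v_6] + [v_0,v_3].
This gives a 8×1 integer matrix of rank 1; reducing to Smith normal form yields diagonal entries (1).

Computing H_k = (kernel of ∂_k) / (image of ∂_{k+1}):

  H_2: rank ker ∂_2 − rank ∂_3 = (1 − 1) − 0 = 0, and there is no ∂_3, so H_2 = 0.

H_2 = 0.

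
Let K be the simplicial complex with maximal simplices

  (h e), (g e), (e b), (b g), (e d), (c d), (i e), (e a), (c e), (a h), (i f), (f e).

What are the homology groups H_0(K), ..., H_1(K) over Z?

H_0 = Z,  H_1 = Z^4.

Fix the vertex order a < b < c < d < e < f < g < h < i and write every simplex with vertices in increasing order. Then dim K = 1 and the simplices of K are:

  0-simplices (9): a, b, c, d, e, f, g, h, i
  1-simplices (12): ae, ah, be, bg, cd, ce, de, ef, eg, eh, ei, fi

giving chain groups C_0 ≅ Z^9, C_1 ≅ Z^12.

The boundary map ∂_1: C_1 → C_0 sends each edge [p,q] (with p < q) to q − p. For instance
  ∂ef = f − e.
The resulting 9×12 matrix has rank 8, and its Smith normal form has invariant factors (1,1,1,1,1,1,1,1).

Reading off H_k = ker ∂_k / im ∂_{k+1}:

  H_0: rank C_0 − rank ∂_1 = 9 − 8 = 1, and the invariant factors of ∂_1 are all 1, so H_0 ≅ Z.
  H_1: rank ker ∂_1 − rank ∂_2 = (12 − 8) − 0 = 4, and there is no ∂_2, so H_1 ≅ Z^4.

(K is a triangulation of a wedge of 4 circles.)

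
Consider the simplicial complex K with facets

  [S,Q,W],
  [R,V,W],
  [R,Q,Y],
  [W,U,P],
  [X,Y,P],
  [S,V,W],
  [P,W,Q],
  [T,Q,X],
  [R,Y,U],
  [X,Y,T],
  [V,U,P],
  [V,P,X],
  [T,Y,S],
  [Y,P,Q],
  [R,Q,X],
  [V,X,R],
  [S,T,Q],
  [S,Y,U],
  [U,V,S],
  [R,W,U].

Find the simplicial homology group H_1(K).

H_1 = Z × Z/2.

K has 10 vertices, 30 edges, 20 triangles.
rank ∂_1 = 9, rank ∂_2 = 20 ⇒ b_1 = 30 − 9 − 20 = 1; ∂_2 has invariant factor(s) [2] giving torsion. So H_1 = Z × Z/2.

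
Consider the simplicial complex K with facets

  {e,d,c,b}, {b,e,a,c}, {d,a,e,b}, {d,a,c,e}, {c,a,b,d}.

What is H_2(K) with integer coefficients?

H_2 = 0.

K has 5 vertices, 10 edges, 10 triangles, 5 3-simplices.
rank ∂_2 = 6, rank ∂_3 = 4 ⇒ b_2 = 10 − 6 − 4 = 0; all invariant factors of ∂_3 are 1 so no torsion. So H_2 = 0.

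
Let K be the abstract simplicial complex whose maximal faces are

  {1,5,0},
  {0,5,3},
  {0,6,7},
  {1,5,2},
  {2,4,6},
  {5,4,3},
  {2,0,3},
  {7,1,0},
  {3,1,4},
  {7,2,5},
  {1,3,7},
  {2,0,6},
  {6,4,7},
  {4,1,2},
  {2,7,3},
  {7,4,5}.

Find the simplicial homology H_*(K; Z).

H_0 ≅ Z,  H_1 ≅ Z^2,  H_2 ≅ Z.

We work with the vertex ordering 0 < 1 < 2 < 3 < 4 < 5 < 6 < 7. The simplices of K, each written with vertices in increasing order, are:

  0-simplices (8): [0], [1], [2], [3], [4], [5], [6], [7]
  1-simplices (24): (24 of them)
  2-simplices (16): [0,1,5], [0,1,7], [0,2,3], [0,2,6], [0,3,5], [0,6,7], [1,2,4], [1,2,5], [1,3,4], [1,3,7], [2,3,7], [2,4,6], [2,5,7], [3,4,5], [4,5,7], [4,6,7]

Hence C_0 ≅ Z^8, C_1 ≅ Z^24, C_2 ≅ Z^16.

Boundary ∂_1: C_1 → C_0 is given by ∂[p,q] = [q] − [p]. For instance
  ∂[2,5] = [5] − [2].
As a 8×24 matrix over Z this has rank 7, with invariant factors (1,1,1,1,1,1,1).

The boundary map ∂_2: C_2 → C_1 maps a triangle to the signed sum of its edges. For instance
  ∂[2,3,7] = [3,7] − [2,7] + [2,3],
  ∂[3,4,5] = [4,5] − [3,5] + [3,4].
This gives a 24×16 integer matrix of rank 15; reducing to Smith normal form yields diagonal entries (1,1,1,1,1,1,1,1,1,1,1,1,1,1,1).

Now H_k = ker ∂_k / im ∂_{k+1}, so:

  H_0: rank C_0 − rank ∂_1 = 8 − 7 = 1, and the invariant factors of ∂_1 are all 1, so H_0 ≅ Z.
  H_1: rank ker ∂_1 − rank ∂_2 = (24 − 7) − 15 = 2, and the invariant factors of ∂_2 are all 1, so H_1 ≅ Z^2.
  H_2: rank ker ∂_2 − rank ∂_3 = (16 − 15) − 0 = 1, and there is no ∂_3, so H_2 ≅ Z.

As a check, the Euler characteristic is 8 − 24 + 16 = 0, which agrees with 1 − 2 + 1 = 0.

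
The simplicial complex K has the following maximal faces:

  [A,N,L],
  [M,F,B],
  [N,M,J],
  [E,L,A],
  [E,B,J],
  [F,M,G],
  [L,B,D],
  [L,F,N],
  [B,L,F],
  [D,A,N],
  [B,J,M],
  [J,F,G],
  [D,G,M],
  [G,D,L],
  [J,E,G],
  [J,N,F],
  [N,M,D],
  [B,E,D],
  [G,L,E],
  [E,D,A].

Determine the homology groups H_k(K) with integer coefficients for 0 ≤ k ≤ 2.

Order the vertices as A < B < D < E < F < G < J < L < M < N. Listing each simplex with vertices in this order, K has dimension 2 with simplices:

  0-simplices (10): A, B, D, E, F, G, J, L, M, N
  1-simplices (30): AD, AE, AL, AN, BD, BE, BF, BJ, BL, BM, DE, DG, DL, DM, DN, EG, EJ, EL, FG, FJ, FL, FM, FN, GJ, GL, GM, JM, JN, LN, MN
  2-simplices (20): ADE, ADN, AEL, ALN, BDE, BDL, BEJ, BFL, BFM, BJM, DGL, DGM, DMN, EGJ, EGL, FGJ, FGM, FJN, FLN, JMN

Hence C_0 ≅ Z^10, C_1 ≅ Z^30, C_2 ≅ Z^20.

The boundary map ∂_1: C_1 → C_0 sends each edge [p,q] (with p < q) to q − p. For instance
  ∂DN = N − D.
This gives a 10×30 integer matrix of rank 9; reducing to Smith normal form yields diagonal entries (1,1,1,1,1,1,1,1,1).

The boundary map ∂_2: C_2 → C_1 maps a triangle to the signed sum of its edges. For instance
  ∂JMN = MN − JN + JM,
  ∂DGM = GM − DM + DG.
The 30×20 boundary matrix has rank 20 and Smith normal form diag(1,1,1,1,1,1,1,1,1,1,1,1,1,1,1,1,1,1,1,2).

Now H_k = ker ∂_k / im ∂_{k+1}, so:

  H_0: rank C_0 − rank ∂_1 = 10 − 9 = 1, and the invariant factors of ∂_1 are all 1, so H_0 = Z.
  H_1: rank ker ∂_1 − rank ∂_2 = (30 − 9) − 20 = 1, and ∂_2 has invariant factor 2 > 1, so H_1 = Z ⊕ Z/2.
  H_2: rank ker ∂_2 − rank ∂_3 = (20 − 20) − 0 = 0, and there is no ∂_3, so H_2 = 0.

(K is a triangulation of the Klein bottle.)

H_0 = Z,  H_1 = Z ⊕ Z/2,  H_2 = 0.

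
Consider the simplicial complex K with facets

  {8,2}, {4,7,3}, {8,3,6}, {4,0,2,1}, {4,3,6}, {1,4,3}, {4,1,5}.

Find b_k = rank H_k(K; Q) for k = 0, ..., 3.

b_0 = 1, b_1 = 1, b_2 = 0, b_3 = 0.

We work with the vertex ordering 0 < 1 < 2 < 3 < 4 < 5 < 6 < 7 < 8. The simplices of K, each written with vertices in increasing order, are:

  0-simplices (9): [0], [1], [2], [3], [4], [5], [6], [7], [8]
  1-simplices (17): [0,1], [0,2], [0,4], [1,2], [1,3], [1,4], [1,5], [2,4], [2,8], [3,4], [3,6], [3,7], [3,8], [4,5], [4,6], [4,7], [6,8]
  2-simplices (9): [0,1,2], [0,1,4], [0,2,4], [1,2,4], [1,3,4], [1,4,5], [3,4,6], [3,4,7], [3,6,8]
  3-simplices (1): [0,1,2,4]

Hence C_0 ≅ Z^9, C_1 ≅ Z^17, C_2 ≅ Z^9, C_3 ≅ Z^1.

∂_1: C_1 → C_0 sends each edge [p,q] (with p < q) to q − p.
As a 9×17 matrix over Z this has rank 8, with invariant factors (1,1,1,1,1,1,1,1).

The boundary map ∂_2: C_2 → C_1 sends each 2-simplex [p,q,r] to [q,r] − [p,r] + [p,q]. For instance
  ∂[0,1,4] = [1,4] − [0,4] + [0,1],
  ∂[0,1,2] = [1,2] − [0,2] + [0,1].
As a 17×9 matrix over Z this has rank 8, with invariant factors (1,1,1,1,1,1,1,1).

∂_3: C_3 → C_2 sends each 3-simplex σ to the alternating sum Σ_i (−1)^i (σ with its i-th vertex removed). For instance
  ∂[0,1,2,4] = [1,2,4] − [0,2,4] + [0,1,4] − [0,1,2].
This gives a 9×1 integer matrix of rank 1; reducing to Smith normal form yields diagonal entries (1).

Now H_k = ker ∂_k / im ∂_{k+1}, so:

  H_0: rank C_0 − rank ∂_1 = 9 − 8 = 1, and the invariant factors of ∂_1 are all 1, so H_0 = Z.
  H_1: rank ker ∂_1 − rank ∂_2 = (17 − 8) − 8 = 1, and the invariant factors of ∂_2 are all 1, so H_1 = Z.
  H_2: rank ker ∂_2 − rank ∂_3 = (9 − 8) − 1 = 0, and the invariant factors of ∂_3 are all 1, so H_2 = 0.
  H_3: rank ker ∂_3 − rank ∂_4 = (1 − 1) − 0 = 0, and there is no ∂_4, so H_3 = 0.

As a check, the Euler characteristic is 9 − 17 + 9 − 1 = 0, which agrees with 1 − 1 + 0 − 0 = 0.

Hence the Betti numbers are b_0 = 1, b_1 = 1, b_2 = 0, b_3 = 0.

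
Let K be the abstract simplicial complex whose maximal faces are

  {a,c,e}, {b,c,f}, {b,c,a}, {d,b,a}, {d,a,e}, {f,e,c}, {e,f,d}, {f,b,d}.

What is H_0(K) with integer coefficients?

Take the total order a < b < c < d < e < f on the vertex set. Then K (dimension 2) consists of the simplices:

  0-simplices (6): a, b, c, d, e, f
  1-simplices (12): ab, ac, ad, ae, bc, bd, bf, ce, cf, de, df, ef
  2-simplices (8): abc, abd, ace, ade, bcf, bdf, cef, def

Hence C_0 ≅ Z^6, C_1 ≅ Z^12, C_2 ≅ Z^8.

∂_1: C_1 → C_0 sends each edge [p,q] (with p < q) to q − p.
As a 6×12 matrix over Z this has rank 5, with invariant factors (1,1,1,1,1).

∂_2: C_2 → C_1 acts by ∂[p,q,r] = [q,r] − [p,r] + [p,q]. For instance
  ∂ade = de − ae + ad,
  ∂abc = bc − ac + ab.
The resulting 12×8 matrix has rank 7, and its Smith normal form has invariant factors (1,1,1,1,1,1,1).

Now H_k = ker ∂_k / im ∂_{k+1}, so:

  H_0: rank C_0 − rank ∂_1 = 6 − 5 = 1, and the invariant factors of ∂_1 are all 1, so H_0 = Z.

H_0 = Z.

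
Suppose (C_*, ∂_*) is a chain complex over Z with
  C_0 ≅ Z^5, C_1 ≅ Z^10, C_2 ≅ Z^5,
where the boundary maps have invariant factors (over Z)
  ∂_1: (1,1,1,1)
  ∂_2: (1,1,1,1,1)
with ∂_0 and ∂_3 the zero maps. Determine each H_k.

H_0: b_0 = 5 − 0 − 4 = 1; torsion from ∂_1 factors > 1: none. So H_0 ≅ Z.
H_1: b_1 = 10 − 4 − 5 = 1; torsion from ∂_2 factors > 1: none. So H_1 ≅ Z.
H_2: b_2 = 5 − 5 − 0 = 0; torsion from ∂_3 factors > 1: none. So H_2 ≅ 0.

H_0 ≅ Z,  H_1 ≅ Z,  H_2 = 0.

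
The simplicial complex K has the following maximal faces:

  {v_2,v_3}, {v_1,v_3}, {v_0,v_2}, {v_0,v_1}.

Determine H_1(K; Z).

K has 4 vertices, 4 edges.
rank ∂_1 = 3, rank ∂_2 = 0 ⇒ b_1 = 4 − 3 − 0 = 1. So H_1 ≅ Z.

H_1 ≅ Z.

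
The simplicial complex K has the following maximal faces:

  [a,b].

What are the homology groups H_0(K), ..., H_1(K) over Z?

H_0 = Z,  H_1 = 0.

Take the total order a < b on the vertex set. Then K (dimension 1) consists of the simplices:

  0-simplices (2): a, b
  1-simplices (1): ab

giving chain groups C_0 ≅ Z^2, C_1 ≅ Z^1.

The boundary map ∂_1: C_1 → C_0 is given by ∂[p,q] = [q] − [p]. For instance
  ∂ab = b − a.
This gives a 2×1 integer matrix of rank 1; reducing to Smith normal form yields diagonal entries (1).

From H_k ≅ ker(∂_k) / im(∂_{k+1}) we obtain:

  H_0: rank C_0 − rank ∂_1 = 2 − 1 = 1, and the invariant factors of ∂_1 are all 1, so H_0 ≅ Z.
  H_1: rank ker ∂_1 − rank ∂_2 = (1 − 1) − 0 = 0, and there is no ∂_2, so H_1 ≅ 0.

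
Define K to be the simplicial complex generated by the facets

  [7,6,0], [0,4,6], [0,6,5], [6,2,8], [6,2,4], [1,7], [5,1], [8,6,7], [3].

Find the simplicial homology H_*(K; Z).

K has 9 vertices, 14 edges, 6 triangles.
rank ∂_0 = 0, rank ∂_1 = 7 ⇒ b_0 = 9 − 0 − 7 = 2; all invariant factors of ∂_1 are 1 so no torsion. So H_0 = Z^2.
rank ∂_1 = 7, rank ∂_2 = 6 ⇒ b_1 = 14 − 7 − 6 = 1; all invariant factors of ∂_2 are 1 so no torsion. So H_1 = Z.
rank ∂_2 = 6, rank ∂_3 = 0 ⇒ b_2 = 6 − 6 − 0 = 0. So H_2 = 0.

H_0 = Z^2,  H_1 = Z,  H_2 = 0.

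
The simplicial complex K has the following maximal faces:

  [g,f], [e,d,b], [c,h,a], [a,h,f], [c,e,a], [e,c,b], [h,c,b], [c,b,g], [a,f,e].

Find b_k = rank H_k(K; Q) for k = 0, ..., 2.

Take the total order a < b < c < d < e < f < g < h on the vertex set. Then K (dimension 2) consists of the simplices:

  0-simplices (8): a, b, c, d, e, f, g, h
  1-simplices (16): ac, ae, af, ah, bc, bd, be, bg, bh, ce, cg, ch, de, ef, fg, fh
  2-simplices (8): ace, ach, aef, afh, bce, bcg, bch, bde

so the chain groups are C_0 ≅ Z^8, C_1 ≅ Z^16, C_2 ≅ Z^8.

Boundary ∂_1: C_1 → C_0 sends each edge [p,q] (with p < q) to q − p. For instance
  ∂ef = f − e.
This gives a 8×16 integer matrix of rank 7; reducing to Smith normal form yields diagonal entries (1,1,1,1,1,1,1).

∂_2: C_2 → C_1 acts by ∂[p,q,r] = [q,r] − [p,r] + [p,q]. For instance
  ∂afh = fh − ah + af,
  ∂bch = ch − bh + bc.
This gives a 16×8 integer matrix of rank 8; reducing to Smith normal form yields diagonal entries (1,1,1,1,1,1,1,1).

Reading off H_k = ker ∂_k / im ∂_{k+1}:

  H_0: rank C_0 − rank ∂_1 = 8 − 7 = 1, and the invariant factors of ∂_1 are all 1, so H_0 ≅ Z.
  H_1: rank ker ∂_1 − rank ∂_2 = (16 − 7) − 8 = 1, and the invariant factors of ∂_2 are all 1, so H_1 ≅ Z.
  H_2: rank ker ∂_2 − rank ∂_3 = (8 − 8) − 0 = 0, and there is no ∂_3, so H_2 ≅ 0.

Hence the Betti numbers are b_0 = 1, b_1 = 1, b_2 = 0.

b_0 = 1, b_1 = 1, b_2 = 0.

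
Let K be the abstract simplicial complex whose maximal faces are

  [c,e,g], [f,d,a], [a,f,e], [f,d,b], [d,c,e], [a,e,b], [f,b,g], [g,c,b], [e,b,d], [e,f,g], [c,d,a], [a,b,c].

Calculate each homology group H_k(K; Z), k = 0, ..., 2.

Order the vertices as a < b < c < d < e < f < g. Listing each simplex with vertices in this order, K has dimension 2 with simplices:

  0-simplices (7): a, b, c, d, e, f, g
  1-simplices (18): ab, ac, ad, ae, af, bc, bd, be, bf, bg, cd, ce, cg, de, df, ef, eg, fg
  2-simplices (12): abc, abe, acd, adf, aef, bcg, bde, bdf, bfg, cde, ceg, efg

so the chain groups are C_0 ≅ Z^7, C_1 ≅ Z^18, C_2 ≅ Z^12.

∂_1: C_1 → C_0 sends each edge [p,q] (with p < q) to q − p.
This gives a 7×18 integer matrix of rank 6; reducing to Smith normal form yields diagonal entries (1,1,1,1,1,1).

Boundary ∂_2: C_2 → C_1 sends each 2-simplex [p,q,r] to [q,r] − [p,r] + [p,q]. For instance
  ∂abe = be − ae + ab,
  ∂aef = ef − af + ae.
The 18×12 boundary matrix has rank 12 and Smith normal form diag(1,1,1,1,1,1,1,1,1,1,1,2).

From H_k ≅ ker(∂_k) / im(∂_{k+1}) we obtain:

  H_0: rank C_0 − rank ∂_1 = 7 − 6 = 1, and the invariant factors of ∂_1 are all 1, so H_0 ≅ Z.
  H_1: rank ker ∂_1 − rank ∂_2 = (18 − 6) − 12 = 0, and ∂_2 has invariant factor 2 > 1, so H_1 ≅ Z/2.
  H_2: rank ker ∂_2 − rank ∂_3 = (12 − 12) − 0 = 0, and there is no ∂_3, so H_2 ≅ 0.

(K is a triangulation of the real projective plane RP^2.)

H_0 = Z,  H_1 = Z/2,  H_2 = 0.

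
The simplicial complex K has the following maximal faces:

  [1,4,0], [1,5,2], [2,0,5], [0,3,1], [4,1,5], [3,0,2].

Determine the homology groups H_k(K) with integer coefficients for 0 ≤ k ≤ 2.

Fix the vertex order 0 < 1 < 2 < 3 < 4 < 5 and write every simplex with vertices in increasing order. Then dim K = 2 and the simplices of K are:

  0-simplices (6): [0], [1], [2], [3], [4], [5]
  1-simplices (12): [0,1], [0,2], [0,3], [0,4], [0,5], [1,2], [1,3], [1,4], [1,5], [2,3], [2,5], [4,5]
  2-simplices (6): [0,1,3], [0,1,4], [0,2,3], [0,2,5], [1,2,5], [1,4,5]

Hence C_0 ≅ Z^6, C_1 ≅ Z^12, C_2 ≅ Z^6.

Boundary ∂_1: C_1 → C_0 sends each edge [p,q] (with p < q) to q − p. For instance
  ∂[2,5] = [5] − [2].
The 6×12 boundary matrix has rank 5 and Smith normal form diag(1,1,1,1,1).

∂_2: C_2 → C_1 maps a triangle to the signed sum of its edges. For instance
  ∂[0,2,3] = [2,3] − [0,3] + [0,2],
  ∂[0,1,3] = [1,3] − [0,3] + [0,1].
This gives a 12×6 integer matrix of rank 6; reducing to Smith normal form yields diagonal entries (1,1,1,1,1,1).

Computing H_k = (kernel of ∂_k) / (image of ∂_{k+1}):

  H_0: rank C_0 − rank ∂_1 = 6 − 5 = 1, and the invariant factors of ∂_1 are all 1, so H_0 = Z.
  H_1: rank ker ∂_1 − rank ∂_2 = (12 − 5) − 6 = 1, and the invariant factors of ∂_2 are all 1, so H_1 = Z.
  H_2: rank ker ∂_2 − rank ∂_3 = (6 − 6) − 0 = 0, and there is no ∂_3, so H_2 = 0.

As a check, the Euler characteristic is 6 − 12 + 6 = 0, which agrees with 1 − 1 + 0 = 0.

H_0 = Z,  H_1 = Z,  H_2 = 0.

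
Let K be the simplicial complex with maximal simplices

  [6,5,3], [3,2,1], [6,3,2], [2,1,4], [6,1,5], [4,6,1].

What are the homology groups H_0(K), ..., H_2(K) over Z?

H_0 = Z,  H_1 = Z,  H_2 = 0.

K has 6 vertices, 12 edges, 6 triangles.
rank ∂_0 = 0, rank ∂_1 = 5 ⇒ b_0 = 6 − 0 − 5 = 1; all invariant factors of ∂_1 are 1 so no torsion. So H_0 = Z.
rank ∂_1 = 5, rank ∂_2 = 6 ⇒ b_1 = 12 − 5 − 6 = 1; all invariant factors of ∂_2 are 1 so no torsion. So H_1 = Z.
rank ∂_2 = 6, rank ∂_3 = 0 ⇒ b_2 = 6 − 6 − 0 = 0. So H_2 = 0.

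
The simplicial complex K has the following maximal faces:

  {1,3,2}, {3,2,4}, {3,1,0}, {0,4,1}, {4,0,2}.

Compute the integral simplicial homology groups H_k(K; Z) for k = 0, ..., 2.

H_0 ≅ Z,  H_1 ≅ Z,  H_2 = 0.

Take the total order 0 < 1 < 2 < 3 < 4 on the vertex set. Then K (dimension 2) consists of the simplices:

  0-simplices (5): [0], [1], [2], [3], [4]
  1-simplices (10): [0,1], [0,2], [0,3], [0,4], [1,2], [1,3], [1,4], [2,3], [2,4], [3,4]
  2-simplices (5): [0,1,3], [0,1,4], [0,2,4], [1,2,3], [2,3,4]

Hence C_0 ≅ Z^5, C_1 ≅ Z^10, C_2 ≅ Z^5.

∂_1: C_1 → C_0 is given by ∂[p,q] = [q] − [p]. For instance
  ∂[3,4] = [4] − [3].
The 5×10 boundary matrix has rank 4 and Smith normal form diag(1,1,1,1).

Boundary ∂_2: C_2 → C_1 acts by ∂[p,q,r] = [q,r] − [p,r] + [p,q]. For instance
  ∂[0,1,3] = [1,3] − [0,3] + [0,1],
  ∂[2,3,4] = [3,4] − [2,4] + [2,3].
This gives a 10×5 integer matrix of rank 5; reducing to Smith normal form yields diagonal entries (1,1,1,1,1).

Computing H_k = (kernel of ∂_k) / (image of ∂_{k+1}):

  H_0: rank C_0 − rank ∂_1 = 5 − 4 = 1, and the invariant factors of ∂_1 are all 1, so H_0 ≅ Z.
  H_1: rank ker ∂_1 − rank ∂_2 = (10 − 4) − 5 = 1, and the invariant factors of ∂_2 are all 1, so H_1 ≅ Z.
  H_2: rank ker ∂_2 − rank ∂_3 = (5 − 5) − 0 = 0, and there is no ∂_3, so H_2 ≅ 0.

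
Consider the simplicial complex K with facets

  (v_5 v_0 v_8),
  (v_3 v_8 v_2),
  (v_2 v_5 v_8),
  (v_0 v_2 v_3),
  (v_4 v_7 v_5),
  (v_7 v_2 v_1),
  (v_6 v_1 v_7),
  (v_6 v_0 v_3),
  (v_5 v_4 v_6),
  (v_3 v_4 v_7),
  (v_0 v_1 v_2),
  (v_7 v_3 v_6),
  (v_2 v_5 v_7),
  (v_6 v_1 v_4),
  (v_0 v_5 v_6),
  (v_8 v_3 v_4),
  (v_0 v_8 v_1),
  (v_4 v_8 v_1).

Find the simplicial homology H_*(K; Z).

Take the total order v_0 < v_1 < v_2 < v_3 < v_4 < v_5 < v_6 < v_7 < v_8 on the vertex set. Then K (dimension 2) consists of the simplices:

  0-simplices (9): [v_0], [v_1], [v_2], [v_3], [v_4], [v_5], [v_6], [v_7], [v_8]
  1-simplices (27): (27 of them)
  2-simplices (18): (18 of them)

giving chain groups C_0 ≅ Z^9, C_1 ≅ Z^27, C_2 ≅ Z^18.

∂_1: C_1 → C_0 sends each edge [p,q] (with p < q) to q − p.
The 9×27 boundary matrix has rank 8 and Smith normal form diag(1,1,1,1,1,1,1,1).

∂_2: C_2 → C_1 maps a triangle to the signed sum of its edges. For instance
  ∂[v_0,v_5,v_6] = [v_5,v_6] − [v_0,v_6] + [v_0,v_5],
  ∂[v_0,v_1,v_8] = [v_1,v_8] − [v_0,v_8] + [v_0,v_1].
The resulting 27×18 matrix has rank 18, and its Smith normal form has invariant factors (1,1,1,1,1,1,1,1,1,1,1,1,1,1,1,1,1,2).

Now H_k = ker ∂_k / im ∂_{k+1}, so:

  H_0: rank C_0 − rank ∂_1 = 9 − 8 = 1, and the invariant factors of ∂_1 are all 1, so H_0 ≅ Z.
  H_1: rank ker ∂_1 − rank ∂_2 = (27 − 8) − 18 = 1, and ∂_2 has invariant factor 2 > 1, so H_1 ≅ Z × Z/2.
  H_2: rank ker ∂_2 − rank ∂_3 = (18 − 18) − 0 = 0, and there is no ∂_3, so H_2 ≅ 0.

H_0 = Z,  H_1 = Z × Z/2,  H_2 = 0.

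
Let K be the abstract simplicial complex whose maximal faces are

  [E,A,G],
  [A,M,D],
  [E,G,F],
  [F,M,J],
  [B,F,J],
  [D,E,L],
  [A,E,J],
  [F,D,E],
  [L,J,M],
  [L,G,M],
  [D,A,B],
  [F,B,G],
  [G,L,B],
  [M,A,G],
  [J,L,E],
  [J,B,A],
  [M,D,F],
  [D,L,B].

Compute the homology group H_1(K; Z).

Order the vertices as A < B < D < E < F < G < J < L < M. Listing each simplex with vertices in this order, K has dimension 2 with simplices:

  0-simplices (9): A, B, D, E, F, G, J, L, M
  1-simplices (27): AB, AD, AE, AG, AJ, AM, BD, BF, BG, BJ, BL, DE, DF, DL, DM, EF, EG, EJ, EL, FG, FJ, FM, GL, GM, JL, JM, LM
  2-simplices (18): ABD, ABJ, ADM, AEG, AEJ, AGM, BDL, BFG, BFJ, BGL, DEF, DEL, DFM, EFG, EJL, FJM, GLM, JLM

giving chain groups C_0 ≅ Z^9, C_1 ≅ Z^27, C_2 ≅ Z^18.

Boundary ∂_1: C_1 → C_0 maps an edge to its endpoints' difference, ∂[p,q] = q − p. For instance
  ∂EF = F − E.
The resulting 9×27 matrix has rank 8, and its Smith normal form has invariant factors (1,1,1,1,1,1,1,1).

Boundary ∂_2: C_2 → C_1 maps a triangle to the signed sum of its edges. For instance
  ∂ADM = DM − AM + AD,
  ∂DFM = FM − DM + DF.
As a 27×18 matrix over Z this has rank 17, with invariant factors (1,1,1,1,1,1,1,1,1,1,1,1,1,1,1,1,1).

From H_k ≅ ker(∂_k) / im(∂_{k+1}) we obtain:

  H_1: rank ker ∂_1 − rank ∂_2 = (27 − 8) − 17 = 2, and the invariant factors of ∂_2 are all 1, so H_1 = Z^2.

H_1 = Z^2.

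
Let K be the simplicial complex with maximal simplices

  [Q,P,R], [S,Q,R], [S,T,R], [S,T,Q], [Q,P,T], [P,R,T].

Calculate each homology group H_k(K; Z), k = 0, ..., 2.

H_0 ≅ Z,  H_1 = 0,  H_2 ≅ Z.

Order the vertices as P < Q < R < S < T. Listing each simplex with vertices in this order, K has dimension 2 with simplices:

  0-simplices (5): P, Q, R, S, T
  1-simplices (9): PQ, PR, PT, QR, QS, QT, RS, RT, ST
  2-simplices (6): PQR, PQT, PRT, QRS, QST, RST

Hence C_0 ≅ Z^5, C_1 ≅ Z^9, C_2 ≅ Z^6.

Boundary ∂_1: C_1 → C_0 sends each edge [p,q] (with p < q) to q − p. For instance
  ∂PQ = Q − P.
As a 5×9 matrix over Z this has rank 4, with invariant factors (1,1,1,1).

Boundary ∂_2: C_2 → C_1 maps a triangle to the signed sum of its edges. For instance
  ∂RST = ST − RT + RS,
  ∂PQT = QT − PT + PQ.
As a 9×6 matrix over Z this has rank 5, with invariant factors (1,1,1,1,1).

Computing H_k = (kernel of ∂_k) / (image of ∂_{k+1}):

  H_0: rank C_0 − rank ∂_1 = 5 − 4 = 1, and the invariant factors of ∂_1 are all 1, so H_0 ≅ Z.
  H_1: rank ker ∂_1 − rank ∂_2 = (9 − 4) − 5 = 0, and the invariant factors of ∂_2 are all 1, so H_1 ≅ 0.
  H_2: rank ker ∂_2 − rank ∂_3 = (6 − 5) − 0 = 1, and there is no ∂_3, so H_2 ≅ Z.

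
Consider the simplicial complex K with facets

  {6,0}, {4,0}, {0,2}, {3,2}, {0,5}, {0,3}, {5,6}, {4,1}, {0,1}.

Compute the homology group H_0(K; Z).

Take the total order 0 < 1 < 2 < 3 < 4 < 5 < 6 on the vertex set. Then K (dimension 1) consists of the simplices:

  0-simplices (7): [0], [1], [2], [3], [4], [5], [6]
  1-simplices (9): [0,1], [0,2], [0,3], [0,4], [0,5], [0,6], [1,4], [2,3], [5,6]

giving chain groups C_0 ≅ Z^7, C_1 ≅ Z^9.

Boundary ∂_1: C_1 → C_0 is given by ∂[p,q] = [q] − [p]. For instance
  ∂[1,4] = [4] − [1].
The 7×9 boundary matrix has rank 6 and Smith normal form diag(1,1,1,1,1,1).

Reading off H_k = ker ∂_k / im ∂_{k+1}:

  H_0: rank C_0 − rank ∂_1 = 7 − 6 = 1, and the invariant factors of ∂_1 are all 1, so H_0 ≅ Z.

H_0 ≅ Z.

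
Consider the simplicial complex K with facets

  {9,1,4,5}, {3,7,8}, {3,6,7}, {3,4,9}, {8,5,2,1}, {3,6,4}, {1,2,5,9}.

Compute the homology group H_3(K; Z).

H_3 ≅ 0.

Order the vertices as 1 < 2 < 3 < 4 < 5 < 6 < 7 < 8 < 9. Listing each simplex with vertices in this order, K has dimension 3 with simplices:

  0-simplices (9): [1], [2], [3], [4], [5], [6], [7], [8], [9]
  1-simplices (20): [1,2], [1,4], [1,5], [1,8], [1,9], [2,5], [2,8], [2,9], [3,4], [3,6], [3,7], [3,8], [3,9], [4,5], [4,6], [4,9], [5,8], [5,9], [6,7], [7,8]
  2-simplices (14): [1,2,5], [1,2,8], [1,2,9], [1,4,5], [1,4,9], [1,5,8], [1,5,9], [2,5,8], [2,5,9], [3,4,6], [3,4,9], [3,6,7], [3,7,8], [4,5,9]
  3-simplices (3): [1,2,5,8], [1,2,5,9], [1,4,5,9]

giving chain groups C_0 ≅ Z^9, C_1 ≅ Z^20, C_2 ≅ Z^14, C_3 ≅ Z^3.

∂_1: C_1 → C_0 sends each edge [p,q] (with p < q) to q − p. For instance
  ∂[7,8] = [8] − [7].
As a 9×20 matrix over Z this has rank 8, with invariant factors (1,1,1,1,1,1,1,1).

∂_2: C_2 → C_1 acts by ∂[p,q,r] = [q,r] − [p,r] + [p,q]. For instance
  ∂[1,2,9] = [2,9] − [1,9] + [1,2],
  ∂[3,4,9] = [4,9] − [3,9] + [3,4].
As a 20×14 matrix over Z this has rank 11, with invariant factors (1,1,1,1,1,1,1,1,1,1,1).

The boundary map ∂_3: C_3 → C_2 sends each 3-simplex σ to the alternating sum Σ_i (−1)^i (σ with its i-th vertex removed). For instance
  ∂[1,2,5,9] = [2,5,9] − [1,5,9] + [1,2,9] − [1,2,5],
  ∂[1,2,5,8] = [2,5,8] − [1,5,8] + [1,2,8] − [1,2,5].
As a 14×3 matrix over Z this has rank 3, with invariant factors (1,1,1).

Now H_k = ker ∂_k / im ∂_{k+1}, so:

  H_3: rank ker ∂_3 − rank ∂_4 = (3 − 3) − 0 = 0, and there is no ∂_4, so H_3 ≅ 0.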